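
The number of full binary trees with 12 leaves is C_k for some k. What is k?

11

Full binary trees with 12 leaves have 12−1 = 11 internal nodes, so there are C_11 of them.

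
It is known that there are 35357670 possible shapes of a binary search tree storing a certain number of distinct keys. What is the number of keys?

16

Binary search tree shapes on n keys are counted by C_n; 35357670 = C_16.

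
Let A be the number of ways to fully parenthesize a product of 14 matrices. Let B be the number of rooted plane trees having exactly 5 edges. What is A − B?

742858

Parenthesizations of m factors correspond to full binary trees with m leaves, counted by C_{m−1}; m = 14 gives C_13. So A = C_13 = 742900.
Rooted ordered trees with n edges are counted by C_n; here n = 5. So B = C_5 = 42.
A − B = 742900 − 42 = 742858.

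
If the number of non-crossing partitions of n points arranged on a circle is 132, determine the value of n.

Non-crossing partitions of [n] are counted by C_n; 132 = C_6.

6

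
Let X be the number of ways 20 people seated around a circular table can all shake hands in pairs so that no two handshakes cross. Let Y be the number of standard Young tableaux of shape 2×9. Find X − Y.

11934

Non-crossing handshake pairings of 2n people are counted by C_n; 20 people gives n = 10. So X = C_10 = 16796.
Standard Young tableaux of shape 2×n are counted by C_n; here n = 9. So Y = C_9 = 4862.
X − Y = 16796 − 4862 = 11934.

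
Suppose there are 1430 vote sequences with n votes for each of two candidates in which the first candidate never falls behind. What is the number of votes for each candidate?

8

Such ballot sequences with n votes each are counted by C_n, and C_8 = 1430.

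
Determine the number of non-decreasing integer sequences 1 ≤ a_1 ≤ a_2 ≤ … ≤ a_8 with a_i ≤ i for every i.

Such sub-staircase sequences of length n are counted by C_n; here n = 8.
C_8 = 1430.

1430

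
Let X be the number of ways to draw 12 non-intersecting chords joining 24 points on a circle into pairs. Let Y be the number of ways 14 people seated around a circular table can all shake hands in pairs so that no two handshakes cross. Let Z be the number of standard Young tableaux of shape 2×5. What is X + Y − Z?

208399

Non-crossing perfect matchings of 2n points on a circle are counted by C_n; with 24 points, n = 12. So X = C_12 = 208012.
Non-crossing handshake pairings of 2n people are counted by C_n; 14 people gives n = 7. So Y = C_7 = 429.
Standard Young tableaux of shape 2×n are counted by C_n; here n = 5. So Z = C_5 = 42.
X + Y − Z = 208012 + 429 − 42 = 208399.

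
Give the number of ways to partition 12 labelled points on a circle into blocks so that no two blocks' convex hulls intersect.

208012

Non-crossing partitions of an n-element set are counted by C_n; here n = 12.
C_12 = C(24,12)/13 = 2704156/13 = 208012.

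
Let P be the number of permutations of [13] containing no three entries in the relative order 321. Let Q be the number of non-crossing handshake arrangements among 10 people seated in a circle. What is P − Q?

Permutations of [n] avoiding any single length-3 pattern are counted by C_n; here n = 13. So P = C_13 = 742900.
Non-crossing handshake pairings of 2n people are counted by C_n; 10 people gives n = 5. So Q = C_5 = 42.
P − Q = 742900 − 42 = 742858.

742858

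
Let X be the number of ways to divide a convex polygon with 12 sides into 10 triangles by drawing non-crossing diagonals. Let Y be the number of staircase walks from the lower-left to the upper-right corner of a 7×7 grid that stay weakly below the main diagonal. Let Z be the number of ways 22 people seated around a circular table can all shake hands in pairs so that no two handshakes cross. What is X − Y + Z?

Triangulations of a convex m-gon are counted by C_{m−2}; with m = 12 this is C_10. So X = C_10 = 16796.
Monotone paths in an n×n grid that stay weakly below the diagonal are counted by C_n; here n = 7. So Y = C_7 = 429.
With 22 = 2·11 people, non-crossing handshake pairings are non-crossing perfect matchings on a circle, counted by C_11. So Z = C_11 = 58786.
X − Y + Z = 16796 − 429 + 58786 = 75153.

75153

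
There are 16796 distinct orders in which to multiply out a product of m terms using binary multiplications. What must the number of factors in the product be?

Parenthesizations of m factors are counted by C_{m−1}; 16796 = C_10.
So the index is 10, and the number of factors is 10 + 1 = 11.

11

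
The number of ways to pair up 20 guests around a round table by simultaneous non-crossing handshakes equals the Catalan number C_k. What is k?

10

Non-crossing handshake pairings of 2n people are counted by C_n; 20 people gives n = 10.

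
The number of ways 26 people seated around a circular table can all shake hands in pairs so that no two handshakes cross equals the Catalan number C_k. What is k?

With 26 = 2·13 people, non-crossing handshake pairings are non-crossing perfect matchings on a circle, counted by C_13.

13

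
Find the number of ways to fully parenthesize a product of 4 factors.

Ways to associate a product of 4 factors correspond to binary trees on 4 leaves, so the count is C_3.
C_3 = C(6,3)/4 = 20/4 = 5.

5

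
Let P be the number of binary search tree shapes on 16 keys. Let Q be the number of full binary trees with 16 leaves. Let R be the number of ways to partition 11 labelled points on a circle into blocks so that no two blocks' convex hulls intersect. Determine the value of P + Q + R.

Binary trees (left/right distinguished) on n nodes are counted by C_n; here n = 16. So P = C_16 = 35357670.
Full binary trees with 16 leaves have 16−1 = 15 internal nodes, so there are C_15 of them. So Q = C_15 = 9694845.
Non-crossing partitions of an n-element set are counted by C_n; here n = 11. So R = C_11 = 58786.
P + Q + R = 35357670 + 9694845 + 58786 = 45111301.

45111301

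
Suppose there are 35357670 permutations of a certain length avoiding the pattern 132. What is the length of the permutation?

16

Permutations of [n] avoiding a fixed length-3 pattern are counted by C_n, and C_16 = 35357670.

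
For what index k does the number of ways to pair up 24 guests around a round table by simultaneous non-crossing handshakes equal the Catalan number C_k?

12

Non-crossing handshake pairings of 2n people are counted by C_n; 24 people gives n = 12.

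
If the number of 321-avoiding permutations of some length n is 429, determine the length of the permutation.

7

Permutations of [n] avoiding a fixed length-3 pattern are counted by C_n, and C_7 = 429.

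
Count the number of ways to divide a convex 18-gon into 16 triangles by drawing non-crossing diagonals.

35357670

Triangulations of a convex m-gon are counted by C_{m−2}; with m = 18 this is C_16.
C_16 = C(32,16)/17 = 601080390/17 = 35357670.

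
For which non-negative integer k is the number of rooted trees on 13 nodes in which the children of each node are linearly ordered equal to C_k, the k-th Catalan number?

A rooted plane tree on 13 nodes has 12 edges, and such trees are counted by C_12.

12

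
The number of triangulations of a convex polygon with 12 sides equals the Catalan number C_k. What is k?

10

A convex 12-gon is triangulated into 10 triangles, and the number of such triangulations is the Catalan number C_{12−2} = C_10.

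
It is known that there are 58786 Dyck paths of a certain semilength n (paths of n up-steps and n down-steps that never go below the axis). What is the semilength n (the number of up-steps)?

Dyck paths of semilength n are counted by C_n. The Catalan number equal to 58786 is C_11.

11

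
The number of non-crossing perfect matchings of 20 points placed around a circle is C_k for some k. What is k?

10

Non-crossing perfect matchings of 2n points on a circle are counted by C_n; with 20 points, n = 10.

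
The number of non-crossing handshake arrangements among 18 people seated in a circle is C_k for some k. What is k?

9

With 18 = 2·9 people, non-crossing handshake pairings are non-crossing perfect matchings on a circle, counted by C_9.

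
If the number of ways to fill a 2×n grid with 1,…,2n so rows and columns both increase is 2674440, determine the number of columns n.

14

Standard Young tableaux of shape 2×n are counted by C_n. The Catalan number equal to 2674440 is C_14.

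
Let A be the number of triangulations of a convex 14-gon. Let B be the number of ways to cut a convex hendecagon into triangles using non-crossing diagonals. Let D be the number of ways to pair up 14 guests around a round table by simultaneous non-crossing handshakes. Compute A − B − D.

A convex 14-gon is triangulated into 12 triangles, and the number of such triangulations is the Catalan number C_{14−2} = C_12. So A = C_12 = 208012.
A convex 11-gon is triangulated into 9 triangles, and the number of such triangulations is the Catalan number C_{11−2} = C_9. So B = C_9 = 4862.
With 14 = 2·7 people, non-crossing handshake pairings are non-crossing perfect matchings on a circle, counted by C_7. So D = C_7 = 429.
A − B − D = 208012 − 4862 − 429 = 202721.

202721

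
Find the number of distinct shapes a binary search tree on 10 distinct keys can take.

16796

Binary trees (left/right distinguished) on n nodes are counted by C_n; here n = 10.
C_10 = C(20,10)/11 = 184756/11 = 16796.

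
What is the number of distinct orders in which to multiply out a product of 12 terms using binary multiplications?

58786

Ways to associate a product of 12 factors correspond to binary trees on 12 leaves, so the count is C_11.
C_11 = 58786.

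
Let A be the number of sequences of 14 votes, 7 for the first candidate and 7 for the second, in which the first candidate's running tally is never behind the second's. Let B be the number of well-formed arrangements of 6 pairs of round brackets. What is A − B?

Ballot sequences with n votes each where one side never trails are Dyck words, counted by C_n; here n = 7. So A = C_7 = 429.
A balanced arrangement of 6 bracket pairs is a Dyck word of semilength 6, so the count is C_6. So B = C_6 = 132.
A − B = 429 − 132 = 297.

297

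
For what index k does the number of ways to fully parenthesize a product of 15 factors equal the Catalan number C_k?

Parenthesizations of m factors correspond to full binary trees with m leaves, counted by C_{m−1}; m = 15 gives C_14.

14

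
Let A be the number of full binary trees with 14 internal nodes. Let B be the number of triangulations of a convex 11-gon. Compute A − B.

The number of full binary trees on 14 internal nodes is the Catalan number C_14. So A = C_14 = 2674440.
A convex 11-gon is triangulated into 9 triangles, and the number of such triangulations is the Catalan number C_{11−2} = C_9. So B = C_9 = 4862.
A − B = 2674440 − 4862 = 2669578.

2669578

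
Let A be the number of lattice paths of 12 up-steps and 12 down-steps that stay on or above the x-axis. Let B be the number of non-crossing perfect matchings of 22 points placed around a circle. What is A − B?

Paths of 12 up- and 12 down-steps that never dip below the axis are Dyck paths; their count is C_12. So A = C_12 = 208012.
Non-crossing perfect matchings of 2n points on a circle are counted by C_n; with 22 points, n = 11. So B = C_11 = 58786.
A − B = 208012 − 58786 = 149226.

149226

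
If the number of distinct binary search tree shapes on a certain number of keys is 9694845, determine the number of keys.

Binary search tree shapes on n keys are counted by C_n, and C_15 = 9694845.

15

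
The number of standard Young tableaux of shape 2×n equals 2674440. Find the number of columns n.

14

Standard Young tableaux of shape 2×n are counted by C_n. Since C_14 = 2674440, the index is 14.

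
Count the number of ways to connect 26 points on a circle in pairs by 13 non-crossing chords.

742900

Non-crossing perfect matchings of 2n points on a circle are counted by C_n; with 26 points, n = 13.
C_13 = 742900.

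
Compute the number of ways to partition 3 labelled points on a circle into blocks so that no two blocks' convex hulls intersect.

5

The non-crossing partitions of [3] form a lattice of size C_3.
C_3 = 5.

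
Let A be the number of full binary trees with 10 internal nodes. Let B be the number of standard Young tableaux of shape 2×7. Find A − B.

The number of full binary trees on 10 internal nodes is the Catalan number C_10. So A = C_10 = 16796.
Standard Young tableaux of shape 2×n are counted by C_n; here n = 7. So B = C_7 = 429.
A − B = 16796 − 429 = 16367.

16367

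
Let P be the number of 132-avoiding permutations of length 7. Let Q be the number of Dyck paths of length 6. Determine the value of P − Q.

For any fixed pattern of length 3, the pattern-avoiding permutations of [7] number C_7. So P = C_7 = 429.
Dyck paths of semilength n (length 2n) are counted by C_n; here n = 3. So Q = C_3 = 5.
P − Q = 429 − 5 = 424.

424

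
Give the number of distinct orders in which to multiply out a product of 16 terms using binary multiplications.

Ways to associate a product of 16 factors correspond to binary trees on 16 leaves, so the count is C_15.
C_15 = C_14 · 2(2·14+1)/(14+2) = 2674440 · 58/16 = 9694845.

9694845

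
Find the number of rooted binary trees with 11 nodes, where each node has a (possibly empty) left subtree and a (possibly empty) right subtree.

58786

Binary trees (left/right distinguished) on n nodes are counted by C_n; here n = 11.
C_11 = 58786.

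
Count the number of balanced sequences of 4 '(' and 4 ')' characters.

With 4 pairs the number of balanced bracket strings is the Catalan number C_4.
C_4 = C(8,4)/5 = 70/5 = 14.

14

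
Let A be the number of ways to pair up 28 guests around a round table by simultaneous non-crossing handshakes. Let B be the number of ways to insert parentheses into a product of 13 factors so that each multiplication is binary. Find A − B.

2466428

With 28 = 2·14 people, non-crossing handshake pairings are non-crossing perfect matchings on a circle, counted by C_14. So A = C_14 = 2674440.
Bracketing 13 factors into binary products is counted by C_{13−1} = C_12. So B = C_12 = 208012.
A − B = 2674440 − 208012 = 2466428.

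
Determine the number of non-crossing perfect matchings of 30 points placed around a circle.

9694845

Non-crossing perfect matchings of 2n points on a circle are counted by C_n; with 30 points, n = 15.
C_15 = C(30,15)/16 = 155117520/16 = 9694845.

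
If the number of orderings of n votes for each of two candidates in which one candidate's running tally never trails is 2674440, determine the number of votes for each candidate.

14

Such ballot sequences with n votes each are counted by C_n. The Catalan number equal to 2674440 is C_14.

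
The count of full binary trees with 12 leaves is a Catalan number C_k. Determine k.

A full binary tree with L leaves has L−1 internal nodes and is counted by C_{L−1}; L = 12 gives C_11.

11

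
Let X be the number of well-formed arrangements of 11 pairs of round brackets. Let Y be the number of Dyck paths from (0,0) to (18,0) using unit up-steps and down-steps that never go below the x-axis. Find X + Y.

With 11 pairs the number of balanced bracket strings is the Catalan number C_11. So X = C_11 = 58786.
A Dyck path with 9 up-steps and 9 down-steps has semilength 9, so there are C_9 of them. So Y = C_9 = 4862.
X + Y = 58786 + 4862 = 63648.

63648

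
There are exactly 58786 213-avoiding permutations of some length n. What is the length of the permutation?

Permutations of [n] avoiding a fixed length-3 pattern are counted by C_n, and C_11 = 58786.

11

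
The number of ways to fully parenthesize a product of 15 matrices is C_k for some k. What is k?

14

Ways to associate a product of 15 factors correspond to binary trees on 15 leaves, so the count is C_14.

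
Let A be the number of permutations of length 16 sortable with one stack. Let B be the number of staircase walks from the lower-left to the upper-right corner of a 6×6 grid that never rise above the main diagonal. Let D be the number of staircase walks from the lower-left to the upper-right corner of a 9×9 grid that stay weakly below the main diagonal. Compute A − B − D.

Stack-sortable permutations are exactly the 231-avoiding ones, counted by C_n; here n = 16. So A = C_16 = 35357670.
Monotone paths in an n×n grid that stay weakly below the diagonal are counted by C_n; here n = 6. So B = C_6 = 132.
Monotone paths in an n×n grid that stay weakly below the diagonal are counted by C_n; here n = 9. So D = C_9 = 4862.
A − B − D = 35357670 − 132 − 4862 = 35352676.

35352676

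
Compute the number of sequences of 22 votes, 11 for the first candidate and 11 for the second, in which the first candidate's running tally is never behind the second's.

Ballot sequences with n votes each where one side never trails are Dyck words, counted by C_n; here n = 11.
C_11 = C(22,11)/12 = 705432/12 = 58786.

58786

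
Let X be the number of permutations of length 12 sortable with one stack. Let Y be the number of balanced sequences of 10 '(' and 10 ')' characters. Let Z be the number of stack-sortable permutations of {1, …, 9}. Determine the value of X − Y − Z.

186354

By Knuth's characterisation, the stack-sortable permutations of length 12 are the 231-avoiders, numbering C_12. So X = C_12 = 208012.
With 10 pairs the number of balanced bracket strings is the Catalan number C_10. So Y = C_10 = 16796.
By Knuth's characterisation, the stack-sortable permutations of length 9 are the 231-avoiders, numbering C_9. So Z = C_9 = 4862.
X − Y − Z = 208012 − 16796 − 4862 = 186354.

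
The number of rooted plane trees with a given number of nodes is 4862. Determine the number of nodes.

Rooted ordered trees on m nodes are counted by C_{m−1}. Since C_9 = 4862, the index is 9.
So the index is 9, and the number of nodes is 9 + 1 = 10.

10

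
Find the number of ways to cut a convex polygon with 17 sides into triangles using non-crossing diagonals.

A convex 17-gon is triangulated into 15 triangles, and the number of such triangulations is the Catalan number C_{17−2} = C_15.
C_15 = C(30,15)/16 = 155117520/16 = 9694845.

9694845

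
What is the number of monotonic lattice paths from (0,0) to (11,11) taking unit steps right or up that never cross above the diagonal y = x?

Sub-diagonal monotone paths from (0,0) to (11,11) biject with Dyck paths of semilength 11, giving C_11.
C_11 = 58786.

58786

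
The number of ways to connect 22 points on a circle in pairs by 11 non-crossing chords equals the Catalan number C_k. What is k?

Non-crossing perfect matchings of 2n points on a circle are counted by C_n; with 22 points, n = 11.

11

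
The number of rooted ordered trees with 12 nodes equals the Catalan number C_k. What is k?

11

Rooted ordered (plane) trees on m nodes have m−1 edges and are counted by C_{m−1}; m = 12 gives C_11.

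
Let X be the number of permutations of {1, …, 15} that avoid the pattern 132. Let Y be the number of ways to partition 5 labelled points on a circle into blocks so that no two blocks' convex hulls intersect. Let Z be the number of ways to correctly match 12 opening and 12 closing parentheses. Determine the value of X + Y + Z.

9902899

For any fixed pattern of length 3, the pattern-avoiding permutations of [15] number C_15. So X = C_15 = 9694845.
Non-crossing partitions of an n-element set are counted by C_n; here n = 5. So Y = C_5 = 42.
A balanced arrangement of 12 bracket pairs is a Dyck word of semilength 12, so the count is C_12. So Z = C_12 = 208012.
X + Y + Z = 9694845 + 42 + 208012 = 9902899.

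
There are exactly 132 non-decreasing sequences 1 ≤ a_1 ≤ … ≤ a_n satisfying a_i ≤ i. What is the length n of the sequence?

6

Such sub-staircase sequences of length n are counted by C_n, and C_6 = 132.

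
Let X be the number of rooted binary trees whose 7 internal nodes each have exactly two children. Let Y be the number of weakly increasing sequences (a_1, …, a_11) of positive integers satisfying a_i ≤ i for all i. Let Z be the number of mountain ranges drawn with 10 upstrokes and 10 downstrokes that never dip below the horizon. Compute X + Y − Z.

Full binary trees with n internal nodes are counted by C_n; here n = 7. So X = C_7 = 429.
Weakly increasing sequences with a_i ≤ i biject with Dyck paths of semilength 11, so there are C_11. So Y = C_11 = 58786.
Dyck paths of semilength n (length 2n) are counted by C_n; here n = 10. So Z = C_10 = 16796.
X + Y − Z = 429 + 58786 − 16796 = 42419.

42419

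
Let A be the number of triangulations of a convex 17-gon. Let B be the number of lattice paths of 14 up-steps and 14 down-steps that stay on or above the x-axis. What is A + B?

Triangulations of a convex m-gon are counted by C_{m−2}; with m = 17 this is C_15. So A = C_15 = 9694845.
A Dyck path with 14 up-steps and 14 down-steps has semilength 14, so there are C_14 of them. So B = C_14 = 2674440.
A + B = 9694845 + 2674440 = 12369285.

12369285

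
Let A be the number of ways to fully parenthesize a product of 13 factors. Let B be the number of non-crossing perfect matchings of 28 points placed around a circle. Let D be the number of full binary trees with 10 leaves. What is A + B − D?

Parenthesizations of m factors correspond to full binary trees with m leaves, counted by C_{m−1}; m = 13 gives C_12. So A = C_12 = 208012.
Non-crossing perfect matchings of 2n points on a circle are counted by C_n; with 28 points, n = 14. So B = C_14 = 2674440.
Full binary trees with 10 leaves have 10−1 = 9 internal nodes, so there are C_9 of them. So D = C_9 = 4862.
A + B − D = 208012 + 2674440 − 4862 = 2877590.

2877590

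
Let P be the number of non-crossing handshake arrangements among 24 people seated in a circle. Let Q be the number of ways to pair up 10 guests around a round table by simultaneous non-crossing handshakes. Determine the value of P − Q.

207970

With 24 = 2·12 people, non-crossing handshake pairings are non-crossing perfect matchings on a circle, counted by C_12. So P = C_12 = 208012.
With 10 = 2·5 people, non-crossing handshake pairings are non-crossing perfect matchings on a circle, counted by C_5. So Q = C_5 = 42.
P − Q = 208012 − 42 = 207970.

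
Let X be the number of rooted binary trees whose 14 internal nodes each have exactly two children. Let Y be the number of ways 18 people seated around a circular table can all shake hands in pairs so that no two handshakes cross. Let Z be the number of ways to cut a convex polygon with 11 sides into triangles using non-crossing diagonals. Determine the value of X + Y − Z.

2674440

The number of full binary trees on 14 internal nodes is the Catalan number C_14. So X = C_14 = 2674440.
With 18 = 2·9 people, non-crossing handshake pairings are non-crossing perfect matchings on a circle, counted by C_9. So Y = C_9 = 4862.
Triangulations of a convex m-gon are counted by C_{m−2}; with m = 11 this is C_9. So Z = C_9 = 4862.
X + Y − Z = 2674440 + 4862 − 4862 = 2674440.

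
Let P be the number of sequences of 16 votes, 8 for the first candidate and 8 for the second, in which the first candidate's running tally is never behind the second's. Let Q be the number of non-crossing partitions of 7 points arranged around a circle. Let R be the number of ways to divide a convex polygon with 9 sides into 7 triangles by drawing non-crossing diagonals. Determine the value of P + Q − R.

1430

Ballot sequences with n votes each where one side never trails are Dyck words, counted by C_n; here n = 8. So P = C_8 = 1430.
The non-crossing partitions of [7] form a lattice of size C_7. So Q = C_7 = 429.
Triangulations of a convex m-gon are counted by C_{m−2}; with m = 9 this is C_7. So R = C_7 = 429.
P + Q − R = 1430 + 429 − 429 = 1430.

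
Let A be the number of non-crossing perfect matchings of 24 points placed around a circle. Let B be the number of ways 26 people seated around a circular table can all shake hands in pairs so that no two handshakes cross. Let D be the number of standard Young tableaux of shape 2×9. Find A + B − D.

Non-crossing perfect matchings of 2n points on a circle are counted by C_n; with 24 points, n = 12. So A = C_12 = 208012.
Non-crossing handshake pairings of 2n people are counted by C_n; 26 people gives n = 13. So B = C_13 = 742900.
Standard Young tableaux of shape 2×n are counted by C_n; here n = 9. So D = C_9 = 4862.
A + B − D = 208012 + 742900 − 4862 = 946050.

946050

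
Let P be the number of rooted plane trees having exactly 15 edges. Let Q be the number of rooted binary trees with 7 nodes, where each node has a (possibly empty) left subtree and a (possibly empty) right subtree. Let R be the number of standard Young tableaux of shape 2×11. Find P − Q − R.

A rooted plane tree with 15 edges has 16 nodes, and the count is C_15. So P = C_15 = 9694845.
Rooted binary trees with 7 nodes (each child slot possibly empty) number C_7. So Q = C_7 = 429.
By the hook-length formula (or a Dyck-path bijection), SYT of shape 2×11 number C_11. So R = C_11 = 58786.
P − Q − R = 9694845 − 429 − 58786 = 9635630.

9635630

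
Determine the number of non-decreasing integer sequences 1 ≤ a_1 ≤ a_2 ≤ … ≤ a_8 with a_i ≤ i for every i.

1430

Weakly increasing sequences with a_i ≤ i biject with Dyck paths of semilength 8, so there are C_8.
C_8 = C_7 · 2(2·7+1)/(7+2) = 429 · 30/9 = 1430.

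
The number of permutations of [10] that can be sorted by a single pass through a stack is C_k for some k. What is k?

10

By Knuth's characterisation, the stack-sortable permutations of length 10 are the 231-avoiders, numbering C_10.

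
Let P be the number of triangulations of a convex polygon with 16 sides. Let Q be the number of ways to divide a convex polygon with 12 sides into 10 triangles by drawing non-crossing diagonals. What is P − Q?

The number of triangulations of a 16-gon is the Catalan number C_14 (index = sides − 2). So P = C_14 = 2674440.
The number of triangulations of a 12-gon is the Catalan number C_10 (index = sides − 2). So Q = C_10 = 16796.
P − Q = 2674440 − 16796 = 2657644.

2657644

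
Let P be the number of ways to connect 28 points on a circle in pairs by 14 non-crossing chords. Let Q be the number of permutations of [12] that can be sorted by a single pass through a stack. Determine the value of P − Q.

Non-crossing perfect matchings of 2n points on a circle are counted by C_n; with 28 points, n = 14. So P = C_14 = 2674440.
By Knuth's characterisation, the stack-sortable permutations of length 12 are the 231-avoiders, numbering C_12. So Q = C_12 = 208012.
P − Q = 2674440 − 208012 = 2466428.

2466428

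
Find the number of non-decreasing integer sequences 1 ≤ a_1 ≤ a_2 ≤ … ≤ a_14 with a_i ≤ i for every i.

Weakly increasing sequences with a_i ≤ i biject with Dyck paths of semilength 14, so there are C_14.
C_14 = C(28,14)/15 = 40116600/15 = 2674440.

2674440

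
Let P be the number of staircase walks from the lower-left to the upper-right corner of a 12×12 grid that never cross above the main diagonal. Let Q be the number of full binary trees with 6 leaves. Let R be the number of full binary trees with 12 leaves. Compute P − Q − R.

Monotone paths in an n×n grid that stay weakly below the diagonal are counted by C_n; here n = 12. So P = C_12 = 208012.
A full binary tree with L leaves has L−1 internal nodes and is counted by C_{L−1}; L = 6 gives C_5. So Q = C_5 = 42.
A full binary tree with L leaves has L−1 internal nodes and is counted by C_{L−1}; L = 12 gives C_11. So R = C_11 = 58786.
P − Q − R = 208012 − 42 − 58786 = 149184.

149184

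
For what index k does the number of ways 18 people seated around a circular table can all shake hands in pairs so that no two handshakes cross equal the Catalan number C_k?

With 18 = 2·9 people, non-crossing handshake pairings are non-crossing perfect matchings on a circle, counted by C_9.

9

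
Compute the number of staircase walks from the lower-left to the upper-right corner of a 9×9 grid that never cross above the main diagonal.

Sub-diagonal monotone paths from (0,0) to (9,9) biject with Dyck paths of semilength 9, giving C_9.
C_9 = C(18,9)/10 = 48620/10 = 4862.

4862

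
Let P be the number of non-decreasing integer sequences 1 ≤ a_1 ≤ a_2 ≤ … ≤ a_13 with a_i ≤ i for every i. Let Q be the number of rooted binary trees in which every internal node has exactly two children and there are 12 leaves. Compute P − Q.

Weakly increasing sequences with a_i ≤ i biject with Dyck paths of semilength 13, so there are C_13. So P = C_13 = 742900.
A full binary tree with L leaves has L−1 internal nodes and is counted by C_{L−1}; L = 12 gives C_11. So Q = C_11 = 58786.
P − Q = 742900 − 58786 = 684114.

684114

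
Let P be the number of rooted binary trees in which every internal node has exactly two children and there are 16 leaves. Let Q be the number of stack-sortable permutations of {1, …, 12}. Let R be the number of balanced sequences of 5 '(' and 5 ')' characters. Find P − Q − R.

A full binary tree with L leaves has L−1 internal nodes and is counted by C_{L−1}; L = 16 gives C_15. So P = C_15 = 9694845.
Stack-sortable permutations are exactly the 231-avoiding ones, counted by C_n; here n = 12. So Q = C_12 = 208012.
Balanced strings of n pairs of brackets are counted by C_n; here n = 5. So R = C_5 = 42.
P − Q − R = 9694845 − 208012 − 42 = 9486791.

9486791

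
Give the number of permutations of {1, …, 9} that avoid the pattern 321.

For any fixed pattern of length 3, the pattern-avoiding permutations of [9] number C_9.
C_9 = C(18,9)/10 = 48620/10 = 4862.

4862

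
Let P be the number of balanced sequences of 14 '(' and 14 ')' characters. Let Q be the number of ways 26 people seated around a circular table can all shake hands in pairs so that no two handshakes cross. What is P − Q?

With 14 pairs the number of balanced bracket strings is the Catalan number C_14. So P = C_14 = 2674440.
Non-crossing handshake pairings of 2n people are counted by C_n; 26 people gives n = 13. So Q = C_13 = 742900.
P − Q = 2674440 − 742900 = 1931540.

1931540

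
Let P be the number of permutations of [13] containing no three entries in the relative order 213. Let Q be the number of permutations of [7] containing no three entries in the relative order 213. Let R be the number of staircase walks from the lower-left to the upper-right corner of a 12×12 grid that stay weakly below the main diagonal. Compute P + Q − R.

535317

Permutations of [n] avoiding any single length-3 pattern are counted by C_n; here n = 13. So P = C_13 = 742900.
For any fixed pattern of length 3, the pattern-avoiding permutations of [7] number C_7. So Q = C_7 = 429.
Sub-diagonal monotone paths from (0,0) to (12,12) biject with Dyck paths of semilength 12, giving C_12. So R = C_12 = 208012.
P + Q − R = 742900 + 429 − 208012 = 535317.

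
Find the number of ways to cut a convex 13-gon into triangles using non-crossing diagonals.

58786

A convex 13-gon is triangulated into 11 triangles, and the number of such triangulations is the Catalan number C_{13−2} = C_11.
C_11 = C_10 · 2(2·10+1)/(10+2) = 16796 · 42/12 = 58786.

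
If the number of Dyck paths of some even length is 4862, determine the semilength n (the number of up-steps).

Dyck paths of semilength n are counted by C_n. The Catalan number equal to 4862 is C_9.

9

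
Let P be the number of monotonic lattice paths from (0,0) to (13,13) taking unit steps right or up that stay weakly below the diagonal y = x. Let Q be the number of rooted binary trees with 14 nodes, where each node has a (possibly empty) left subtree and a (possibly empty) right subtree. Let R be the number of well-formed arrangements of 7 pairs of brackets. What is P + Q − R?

Sub-diagonal monotone paths from (0,0) to (13,13) biject with Dyck paths of semilength 13, giving C_13. So P = C_13 = 742900.
Rooted binary trees with 14 nodes (each child slot possibly empty) number C_14. So Q = C_14 = 2674440.
A balanced arrangement of 7 bracket pairs is a Dyck word of semilength 7, so the count is C_7. So R = C_7 = 429.
P + Q − R = 742900 + 2674440 − 429 = 3416911.

3416911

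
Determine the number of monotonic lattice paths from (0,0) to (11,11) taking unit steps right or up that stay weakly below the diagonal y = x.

Monotone paths in an n×n grid that stay weakly below the diagonal are counted by C_n; here n = 11.
C_11 = C_10 · 2(2·10+1)/(10+2) = 16796 · 42/12 = 58786.

58786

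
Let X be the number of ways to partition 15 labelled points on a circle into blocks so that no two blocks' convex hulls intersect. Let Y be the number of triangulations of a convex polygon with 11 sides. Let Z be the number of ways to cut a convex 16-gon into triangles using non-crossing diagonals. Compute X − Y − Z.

The non-crossing partitions of [15] form a lattice of size C_15. So X = C_15 = 9694845.
The number of triangulations of an 11-gon is the Catalan number C_9 (index = sides − 2). So Y = C_9 = 4862.
The number of triangulations of a 16-gon is the Catalan number C_14 (index = sides − 2). So Z = C_14 = 2674440.
X − Y − Z = 9694845 − 4862 − 2674440 = 7015543.

7015543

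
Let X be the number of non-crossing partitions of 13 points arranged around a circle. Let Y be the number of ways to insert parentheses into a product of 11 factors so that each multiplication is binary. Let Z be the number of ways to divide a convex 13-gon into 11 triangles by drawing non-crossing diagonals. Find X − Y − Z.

667318

The non-crossing partitions of [13] form a lattice of size C_13. So X = C_13 = 742900.
Bracketing 11 factors into binary products is counted by C_{11−1} = C_10. So Y = C_10 = 16796.
Triangulations of a convex m-gon are counted by C_{m−2}; with m = 13 this is C_11. So Z = C_11 = 58786.
X − Y − Z = 742900 − 16796 − 58786 = 667318.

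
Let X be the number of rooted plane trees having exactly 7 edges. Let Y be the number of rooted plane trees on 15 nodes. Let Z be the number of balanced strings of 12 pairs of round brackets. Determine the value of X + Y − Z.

Rooted ordered trees with n edges are counted by C_n; here n = 7. So X = C_7 = 429.
A rooted plane tree on 15 nodes has 14 edges, and such trees are counted by C_14. So Y = C_14 = 2674440.
A balanced arrangement of 12 bracket pairs is a Dyck word of semilength 12, so the count is C_12. So Z = C_12 = 208012.
X + Y − Z = 429 + 2674440 − 208012 = 2466857.

2466857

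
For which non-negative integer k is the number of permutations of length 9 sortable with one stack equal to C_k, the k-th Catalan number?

9

Stack-sortable permutations are exactly the 231-avoiding ones, counted by C_n; here n = 9.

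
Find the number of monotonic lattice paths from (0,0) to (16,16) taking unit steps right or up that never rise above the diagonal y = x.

35357670

Sub-diagonal monotone paths from (0,0) to (16,16) biject with Dyck paths of semilength 16, giving C_16.
C_16 = C(32,16)/17 = 601080390/17 = 35357670.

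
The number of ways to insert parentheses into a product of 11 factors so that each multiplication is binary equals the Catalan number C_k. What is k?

10

Ways to associate a product of 11 factors correspond to binary trees on 11 leaves, so the count is C_10.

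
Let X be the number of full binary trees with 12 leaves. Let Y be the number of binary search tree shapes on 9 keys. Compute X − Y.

53924

A full binary tree with L leaves has L−1 internal nodes and is counted by C_{L−1}; L = 12 gives C_11. So X = C_11 = 58786.
There are C_n binary search tree shapes on n keys; with n = 9 that is C_9. So Y = C_9 = 4862.
X − Y = 58786 − 4862 = 53924.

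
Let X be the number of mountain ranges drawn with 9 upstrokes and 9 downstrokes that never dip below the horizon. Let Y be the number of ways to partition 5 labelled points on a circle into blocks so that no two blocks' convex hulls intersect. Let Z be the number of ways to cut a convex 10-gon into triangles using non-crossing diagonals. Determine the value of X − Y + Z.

6250

Paths of 9 up- and 9 down-steps that never dip below the axis are Dyck paths; their count is C_9. So X = C_9 = 4862.
Non-crossing partitions of an n-element set are counted by C_n; here n = 5. So Y = C_5 = 42.
The number of triangulations of a 10-gon is the Catalan number C_8 (index = sides − 2). So Z = C_8 = 1430.
X − Y + Z = 4862 − 42 + 1430 = 6250.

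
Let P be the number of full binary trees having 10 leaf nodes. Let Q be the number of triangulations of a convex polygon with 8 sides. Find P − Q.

Full binary trees with 10 leaves have 10−1 = 9 internal nodes, so there are C_9 of them. So P = C_9 = 4862.
A convex 8-gon is triangulated into 6 triangles, and the number of such triangulations is the Catalan number C_{8−2} = C_6. So Q = C_6 = 132.
P − Q = 4862 − 132 = 4730.

4730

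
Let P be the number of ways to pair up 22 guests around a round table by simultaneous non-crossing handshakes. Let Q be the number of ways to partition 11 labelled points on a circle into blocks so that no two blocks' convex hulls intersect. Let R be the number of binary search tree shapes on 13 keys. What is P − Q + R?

Non-crossing handshake pairings of 2n people are counted by C_n; 22 people gives n = 11. So P = C_11 = 58786.
Non-crossing partitions of an n-element set are counted by C_n; here n = 11. So Q = C_11 = 58786.
Binary trees (left/right distinguished) on n nodes are counted by C_n; here n = 13. So R = C_13 = 742900.
P − Q + R = 58786 − 58786 + 742900 = 742900.

742900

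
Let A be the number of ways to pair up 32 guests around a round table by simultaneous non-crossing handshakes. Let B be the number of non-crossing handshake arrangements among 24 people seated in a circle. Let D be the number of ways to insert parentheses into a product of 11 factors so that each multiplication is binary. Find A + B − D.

With 32 = 2·16 people, non-crossing handshake pairings are non-crossing perfect matchings on a circle, counted by C_16. So A = C_16 = 35357670.
Non-crossing handshake pairings of 2n people are counted by C_n; 24 people gives n = 12. So B = C_12 = 208012.
Bracketing 11 factors into binary products is counted by C_{11−1} = C_10. So D = C_10 = 16796.
A + B − D = 35357670 + 208012 − 16796 = 35548886.

35548886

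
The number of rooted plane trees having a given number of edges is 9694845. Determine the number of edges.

15

Rooted ordered trees with n edges are counted by C_n. Since C_15 = 9694845, the index is 15.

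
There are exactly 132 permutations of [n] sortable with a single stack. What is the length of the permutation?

Stack-sortable permutations of [n] are counted by C_n, and C_6 = 132.

6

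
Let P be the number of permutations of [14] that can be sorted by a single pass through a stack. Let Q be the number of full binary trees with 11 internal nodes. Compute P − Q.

Stack-sortable permutations are exactly the 231-avoiding ones, counted by C_n; here n = 14. So P = C_14 = 2674440.
The number of full binary trees on 11 internal nodes is the Catalan number C_11. So Q = C_11 = 58786.
P − Q = 2674440 − 58786 = 2615654.

2615654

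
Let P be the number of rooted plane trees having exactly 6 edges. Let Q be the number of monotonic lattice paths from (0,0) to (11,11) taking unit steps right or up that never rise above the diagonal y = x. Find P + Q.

A rooted plane tree with 6 edges has 7 nodes, and the count is C_6. So P = C_6 = 132.
Monotone paths in an n×n grid that stay weakly below the diagonal are counted by C_n; here n = 11. So Q = C_11 = 58786.
P + Q = 132 + 58786 = 58918.

58918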